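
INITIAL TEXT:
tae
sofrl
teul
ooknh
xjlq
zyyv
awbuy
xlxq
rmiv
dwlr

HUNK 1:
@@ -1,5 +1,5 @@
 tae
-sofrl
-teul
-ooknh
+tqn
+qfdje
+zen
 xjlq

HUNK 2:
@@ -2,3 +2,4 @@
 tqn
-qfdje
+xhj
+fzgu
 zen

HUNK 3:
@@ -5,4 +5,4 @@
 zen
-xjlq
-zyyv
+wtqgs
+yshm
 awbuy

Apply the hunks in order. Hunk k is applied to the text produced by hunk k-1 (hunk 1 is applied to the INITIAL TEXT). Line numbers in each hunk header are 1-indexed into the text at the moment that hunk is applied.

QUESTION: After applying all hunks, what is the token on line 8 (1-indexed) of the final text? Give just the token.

Hunk 1: at line 1 remove [sofrl,teul,ooknh] add [tqn,qfdje,zen] -> 10 lines: tae tqn qfdje zen xjlq zyyv awbuy xlxq rmiv dwlr
Hunk 2: at line 2 remove [qfdje] add [xhj,fzgu] -> 11 lines: tae tqn xhj fzgu zen xjlq zyyv awbuy xlxq rmiv dwlr
Hunk 3: at line 5 remove [xjlq,zyyv] add [wtqgs,yshm] -> 11 lines: tae tqn xhj fzgu zen wtqgs yshm awbuy xlxq rmiv dwlr
Final line 8: awbuy

Answer: awbuy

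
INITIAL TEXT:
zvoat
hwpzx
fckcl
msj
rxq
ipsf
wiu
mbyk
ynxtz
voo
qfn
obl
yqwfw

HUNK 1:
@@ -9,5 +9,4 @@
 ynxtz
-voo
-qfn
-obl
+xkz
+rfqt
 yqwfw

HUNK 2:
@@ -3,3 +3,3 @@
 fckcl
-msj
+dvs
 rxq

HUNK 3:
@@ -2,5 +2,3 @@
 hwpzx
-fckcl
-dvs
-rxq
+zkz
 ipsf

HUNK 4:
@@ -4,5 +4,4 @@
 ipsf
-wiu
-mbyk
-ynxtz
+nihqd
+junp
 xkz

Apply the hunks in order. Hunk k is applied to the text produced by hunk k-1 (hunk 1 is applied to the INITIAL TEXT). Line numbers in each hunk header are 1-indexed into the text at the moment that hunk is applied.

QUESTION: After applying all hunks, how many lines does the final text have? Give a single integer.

Hunk 1: at line 9 remove [voo,qfn,obl] add [xkz,rfqt] -> 12 lines: zvoat hwpzx fckcl msj rxq ipsf wiu mbyk ynxtz xkz rfqt yqwfw
Hunk 2: at line 3 remove [msj] add [dvs] -> 12 lines: zvoat hwpzx fckcl dvs rxq ipsf wiu mbyk ynxtz xkz rfqt yqwfw
Hunk 3: at line 2 remove [fckcl,dvs,rxq] add [zkz] -> 10 lines: zvoat hwpzx zkz ipsf wiu mbyk ynxtz xkz rfqt yqwfw
Hunk 4: at line 4 remove [wiu,mbyk,ynxtz] add [nihqd,junp] -> 9 lines: zvoat hwpzx zkz ipsf nihqd junp xkz rfqt yqwfw
Final line count: 9

Answer: 9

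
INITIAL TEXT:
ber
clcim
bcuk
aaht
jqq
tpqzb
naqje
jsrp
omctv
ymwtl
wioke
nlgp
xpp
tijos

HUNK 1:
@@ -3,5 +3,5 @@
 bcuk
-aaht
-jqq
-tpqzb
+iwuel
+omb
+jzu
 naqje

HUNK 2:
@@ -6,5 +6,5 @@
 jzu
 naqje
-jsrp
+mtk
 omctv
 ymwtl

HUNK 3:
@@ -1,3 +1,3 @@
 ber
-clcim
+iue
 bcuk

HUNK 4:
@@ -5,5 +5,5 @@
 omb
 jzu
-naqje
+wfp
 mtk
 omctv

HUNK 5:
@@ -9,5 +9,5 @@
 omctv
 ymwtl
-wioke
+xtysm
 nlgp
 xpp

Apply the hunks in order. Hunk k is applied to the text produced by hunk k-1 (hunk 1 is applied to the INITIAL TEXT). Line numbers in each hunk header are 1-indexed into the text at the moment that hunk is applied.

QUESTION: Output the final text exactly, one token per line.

Answer: ber
iue
bcuk
iwuel
omb
jzu
wfp
mtk
omctv
ymwtl
xtysm
nlgp
xpp
tijos

Derivation:
Hunk 1: at line 3 remove [aaht,jqq,tpqzb] add [iwuel,omb,jzu] -> 14 lines: ber clcim bcuk iwuel omb jzu naqje jsrp omctv ymwtl wioke nlgp xpp tijos
Hunk 2: at line 6 remove [jsrp] add [mtk] -> 14 lines: ber clcim bcuk iwuel omb jzu naqje mtk omctv ymwtl wioke nlgp xpp tijos
Hunk 3: at line 1 remove [clcim] add [iue] -> 14 lines: ber iue bcuk iwuel omb jzu naqje mtk omctv ymwtl wioke nlgp xpp tijos
Hunk 4: at line 5 remove [naqje] add [wfp] -> 14 lines: ber iue bcuk iwuel omb jzu wfp mtk omctv ymwtl wioke nlgp xpp tijos
Hunk 5: at line 9 remove [wioke] add [xtysm] -> 14 lines: ber iue bcuk iwuel omb jzu wfp mtk omctv ymwtl xtysm nlgp xpp tijos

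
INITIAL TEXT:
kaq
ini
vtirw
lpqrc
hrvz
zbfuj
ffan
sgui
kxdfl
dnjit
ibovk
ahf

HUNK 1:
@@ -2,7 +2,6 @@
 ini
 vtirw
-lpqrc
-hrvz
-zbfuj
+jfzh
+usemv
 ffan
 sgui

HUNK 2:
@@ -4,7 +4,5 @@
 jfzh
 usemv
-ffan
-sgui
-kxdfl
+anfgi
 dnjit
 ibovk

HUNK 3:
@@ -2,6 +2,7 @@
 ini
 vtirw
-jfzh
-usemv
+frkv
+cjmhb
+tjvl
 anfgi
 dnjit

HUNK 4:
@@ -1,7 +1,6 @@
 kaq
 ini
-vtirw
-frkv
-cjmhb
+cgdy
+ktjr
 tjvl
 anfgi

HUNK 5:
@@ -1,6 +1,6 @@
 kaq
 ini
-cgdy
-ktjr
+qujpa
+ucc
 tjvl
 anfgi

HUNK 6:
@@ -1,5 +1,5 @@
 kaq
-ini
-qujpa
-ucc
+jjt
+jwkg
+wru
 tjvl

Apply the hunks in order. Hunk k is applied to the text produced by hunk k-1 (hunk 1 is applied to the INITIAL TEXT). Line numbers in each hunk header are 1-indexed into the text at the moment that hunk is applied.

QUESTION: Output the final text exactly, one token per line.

Answer: kaq
jjt
jwkg
wru
tjvl
anfgi
dnjit
ibovk
ahf

Derivation:
Hunk 1: at line 2 remove [lpqrc,hrvz,zbfuj] add [jfzh,usemv] -> 11 lines: kaq ini vtirw jfzh usemv ffan sgui kxdfl dnjit ibovk ahf
Hunk 2: at line 4 remove [ffan,sgui,kxdfl] add [anfgi] -> 9 lines: kaq ini vtirw jfzh usemv anfgi dnjit ibovk ahf
Hunk 3: at line 2 remove [jfzh,usemv] add [frkv,cjmhb,tjvl] -> 10 lines: kaq ini vtirw frkv cjmhb tjvl anfgi dnjit ibovk ahf
Hunk 4: at line 1 remove [vtirw,frkv,cjmhb] add [cgdy,ktjr] -> 9 lines: kaq ini cgdy ktjr tjvl anfgi dnjit ibovk ahf
Hunk 5: at line 1 remove [cgdy,ktjr] add [qujpa,ucc] -> 9 lines: kaq ini qujpa ucc tjvl anfgi dnjit ibovk ahf
Hunk 6: at line 1 remove [ini,qujpa,ucc] add [jjt,jwkg,wru] -> 9 lines: kaq jjt jwkg wru tjvl anfgi dnjit ibovk ahf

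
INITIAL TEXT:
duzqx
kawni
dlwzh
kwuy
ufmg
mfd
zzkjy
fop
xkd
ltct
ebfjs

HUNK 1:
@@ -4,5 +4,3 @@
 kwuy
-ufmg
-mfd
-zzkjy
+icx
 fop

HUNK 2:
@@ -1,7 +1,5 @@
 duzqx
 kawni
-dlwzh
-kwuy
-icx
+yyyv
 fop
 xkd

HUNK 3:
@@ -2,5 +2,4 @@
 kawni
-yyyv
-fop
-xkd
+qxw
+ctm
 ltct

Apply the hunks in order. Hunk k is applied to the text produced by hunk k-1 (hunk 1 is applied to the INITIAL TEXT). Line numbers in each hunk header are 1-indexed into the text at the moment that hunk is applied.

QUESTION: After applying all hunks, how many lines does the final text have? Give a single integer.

Hunk 1: at line 4 remove [ufmg,mfd,zzkjy] add [icx] -> 9 lines: duzqx kawni dlwzh kwuy icx fop xkd ltct ebfjs
Hunk 2: at line 1 remove [dlwzh,kwuy,icx] add [yyyv] -> 7 lines: duzqx kawni yyyv fop xkd ltct ebfjs
Hunk 3: at line 2 remove [yyyv,fop,xkd] add [qxw,ctm] -> 6 lines: duzqx kawni qxw ctm ltct ebfjs
Final line count: 6

Answer: 6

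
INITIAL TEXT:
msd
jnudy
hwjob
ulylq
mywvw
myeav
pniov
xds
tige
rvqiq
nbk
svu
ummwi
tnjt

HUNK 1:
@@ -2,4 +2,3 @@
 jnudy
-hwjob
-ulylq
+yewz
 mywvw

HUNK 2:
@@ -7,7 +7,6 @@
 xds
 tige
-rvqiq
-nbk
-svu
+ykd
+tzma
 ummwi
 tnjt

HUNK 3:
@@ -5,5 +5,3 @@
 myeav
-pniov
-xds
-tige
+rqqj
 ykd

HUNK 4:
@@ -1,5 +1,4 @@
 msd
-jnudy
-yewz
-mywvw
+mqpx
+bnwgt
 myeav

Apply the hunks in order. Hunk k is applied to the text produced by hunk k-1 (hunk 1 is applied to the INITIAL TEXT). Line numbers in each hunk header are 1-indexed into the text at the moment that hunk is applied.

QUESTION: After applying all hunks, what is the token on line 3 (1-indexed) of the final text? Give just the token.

Hunk 1: at line 2 remove [hwjob,ulylq] add [yewz] -> 13 lines: msd jnudy yewz mywvw myeav pniov xds tige rvqiq nbk svu ummwi tnjt
Hunk 2: at line 7 remove [rvqiq,nbk,svu] add [ykd,tzma] -> 12 lines: msd jnudy yewz mywvw myeav pniov xds tige ykd tzma ummwi tnjt
Hunk 3: at line 5 remove [pniov,xds,tige] add [rqqj] -> 10 lines: msd jnudy yewz mywvw myeav rqqj ykd tzma ummwi tnjt
Hunk 4: at line 1 remove [jnudy,yewz,mywvw] add [mqpx,bnwgt] -> 9 lines: msd mqpx bnwgt myeav rqqj ykd tzma ummwi tnjt
Final line 3: bnwgt

Answer: bnwgt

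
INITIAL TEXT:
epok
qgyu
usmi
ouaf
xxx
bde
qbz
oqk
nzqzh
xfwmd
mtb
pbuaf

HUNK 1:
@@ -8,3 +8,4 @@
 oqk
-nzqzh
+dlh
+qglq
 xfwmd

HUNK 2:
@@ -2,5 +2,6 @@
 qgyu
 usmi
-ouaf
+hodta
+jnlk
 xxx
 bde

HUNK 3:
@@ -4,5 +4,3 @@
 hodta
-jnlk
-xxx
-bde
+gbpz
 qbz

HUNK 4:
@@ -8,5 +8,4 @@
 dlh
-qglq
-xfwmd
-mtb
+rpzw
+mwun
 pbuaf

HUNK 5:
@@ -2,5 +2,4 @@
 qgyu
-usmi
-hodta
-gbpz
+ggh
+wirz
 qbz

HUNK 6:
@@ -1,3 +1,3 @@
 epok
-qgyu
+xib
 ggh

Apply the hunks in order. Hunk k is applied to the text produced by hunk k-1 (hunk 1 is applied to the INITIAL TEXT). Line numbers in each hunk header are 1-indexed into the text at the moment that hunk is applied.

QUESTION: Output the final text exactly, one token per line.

Hunk 1: at line 8 remove [nzqzh] add [dlh,qglq] -> 13 lines: epok qgyu usmi ouaf xxx bde qbz oqk dlh qglq xfwmd mtb pbuaf
Hunk 2: at line 2 remove [ouaf] add [hodta,jnlk] -> 14 lines: epok qgyu usmi hodta jnlk xxx bde qbz oqk dlh qglq xfwmd mtb pbuaf
Hunk 3: at line 4 remove [jnlk,xxx,bde] add [gbpz] -> 12 lines: epok qgyu usmi hodta gbpz qbz oqk dlh qglq xfwmd mtb pbuaf
Hunk 4: at line 8 remove [qglq,xfwmd,mtb] add [rpzw,mwun] -> 11 lines: epok qgyu usmi hodta gbpz qbz oqk dlh rpzw mwun pbuaf
Hunk 5: at line 2 remove [usmi,hodta,gbpz] add [ggh,wirz] -> 10 lines: epok qgyu ggh wirz qbz oqk dlh rpzw mwun pbuaf
Hunk 6: at line 1 remove [qgyu] add [xib] -> 10 lines: epok xib ggh wirz qbz oqk dlh rpzw mwun pbuaf

Answer: epok
xib
ggh
wirz
qbz
oqk
dlh
rpzw
mwun
pbuaf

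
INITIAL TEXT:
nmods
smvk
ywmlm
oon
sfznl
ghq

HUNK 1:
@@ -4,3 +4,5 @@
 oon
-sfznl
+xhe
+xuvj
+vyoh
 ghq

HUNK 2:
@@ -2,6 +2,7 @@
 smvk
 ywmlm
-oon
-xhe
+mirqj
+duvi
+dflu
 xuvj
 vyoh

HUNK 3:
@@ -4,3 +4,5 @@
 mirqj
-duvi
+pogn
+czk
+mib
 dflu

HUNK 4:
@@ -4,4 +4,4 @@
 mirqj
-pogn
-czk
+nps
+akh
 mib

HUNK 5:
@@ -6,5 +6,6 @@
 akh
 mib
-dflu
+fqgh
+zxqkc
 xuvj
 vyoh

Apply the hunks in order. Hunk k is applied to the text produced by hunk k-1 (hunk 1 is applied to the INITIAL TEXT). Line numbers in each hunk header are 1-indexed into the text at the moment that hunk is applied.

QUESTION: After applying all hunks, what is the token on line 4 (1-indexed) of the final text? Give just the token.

Answer: mirqj

Derivation:
Hunk 1: at line 4 remove [sfznl] add [xhe,xuvj,vyoh] -> 8 lines: nmods smvk ywmlm oon xhe xuvj vyoh ghq
Hunk 2: at line 2 remove [oon,xhe] add [mirqj,duvi,dflu] -> 9 lines: nmods smvk ywmlm mirqj duvi dflu xuvj vyoh ghq
Hunk 3: at line 4 remove [duvi] add [pogn,czk,mib] -> 11 lines: nmods smvk ywmlm mirqj pogn czk mib dflu xuvj vyoh ghq
Hunk 4: at line 4 remove [pogn,czk] add [nps,akh] -> 11 lines: nmods smvk ywmlm mirqj nps akh mib dflu xuvj vyoh ghq
Hunk 5: at line 6 remove [dflu] add [fqgh,zxqkc] -> 12 lines: nmods smvk ywmlm mirqj nps akh mib fqgh zxqkc xuvj vyoh ghq
Final line 4: mirqj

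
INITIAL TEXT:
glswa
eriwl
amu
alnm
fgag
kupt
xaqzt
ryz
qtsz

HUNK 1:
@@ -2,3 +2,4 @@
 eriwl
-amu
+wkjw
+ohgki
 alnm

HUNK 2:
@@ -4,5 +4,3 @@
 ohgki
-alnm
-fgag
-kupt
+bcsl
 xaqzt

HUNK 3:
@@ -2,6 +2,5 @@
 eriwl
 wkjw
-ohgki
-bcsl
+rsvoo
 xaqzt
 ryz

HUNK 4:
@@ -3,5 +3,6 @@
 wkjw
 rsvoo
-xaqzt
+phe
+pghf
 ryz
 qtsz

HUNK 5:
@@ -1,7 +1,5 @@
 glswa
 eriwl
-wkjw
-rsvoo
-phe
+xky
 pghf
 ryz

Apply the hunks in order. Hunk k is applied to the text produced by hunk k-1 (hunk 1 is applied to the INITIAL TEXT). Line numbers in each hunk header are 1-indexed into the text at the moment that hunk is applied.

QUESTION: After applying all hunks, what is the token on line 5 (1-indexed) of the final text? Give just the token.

Hunk 1: at line 2 remove [amu] add [wkjw,ohgki] -> 10 lines: glswa eriwl wkjw ohgki alnm fgag kupt xaqzt ryz qtsz
Hunk 2: at line 4 remove [alnm,fgag,kupt] add [bcsl] -> 8 lines: glswa eriwl wkjw ohgki bcsl xaqzt ryz qtsz
Hunk 3: at line 2 remove [ohgki,bcsl] add [rsvoo] -> 7 lines: glswa eriwl wkjw rsvoo xaqzt ryz qtsz
Hunk 4: at line 3 remove [xaqzt] add [phe,pghf] -> 8 lines: glswa eriwl wkjw rsvoo phe pghf ryz qtsz
Hunk 5: at line 1 remove [wkjw,rsvoo,phe] add [xky] -> 6 lines: glswa eriwl xky pghf ryz qtsz
Final line 5: ryz

Answer: ryz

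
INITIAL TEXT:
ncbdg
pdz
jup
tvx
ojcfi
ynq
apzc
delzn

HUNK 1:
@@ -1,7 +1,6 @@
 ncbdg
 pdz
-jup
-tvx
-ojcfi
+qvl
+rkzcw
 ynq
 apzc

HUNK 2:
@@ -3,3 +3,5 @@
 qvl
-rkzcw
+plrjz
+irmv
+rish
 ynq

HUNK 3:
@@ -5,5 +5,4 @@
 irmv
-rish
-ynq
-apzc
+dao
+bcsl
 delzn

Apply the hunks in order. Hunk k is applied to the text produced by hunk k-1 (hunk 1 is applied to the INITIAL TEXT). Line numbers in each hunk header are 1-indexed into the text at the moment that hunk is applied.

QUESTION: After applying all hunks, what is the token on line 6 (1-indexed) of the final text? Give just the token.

Answer: dao

Derivation:
Hunk 1: at line 1 remove [jup,tvx,ojcfi] add [qvl,rkzcw] -> 7 lines: ncbdg pdz qvl rkzcw ynq apzc delzn
Hunk 2: at line 3 remove [rkzcw] add [plrjz,irmv,rish] -> 9 lines: ncbdg pdz qvl plrjz irmv rish ynq apzc delzn
Hunk 3: at line 5 remove [rish,ynq,apzc] add [dao,bcsl] -> 8 lines: ncbdg pdz qvl plrjz irmv dao bcsl delzn
Final line 6: dao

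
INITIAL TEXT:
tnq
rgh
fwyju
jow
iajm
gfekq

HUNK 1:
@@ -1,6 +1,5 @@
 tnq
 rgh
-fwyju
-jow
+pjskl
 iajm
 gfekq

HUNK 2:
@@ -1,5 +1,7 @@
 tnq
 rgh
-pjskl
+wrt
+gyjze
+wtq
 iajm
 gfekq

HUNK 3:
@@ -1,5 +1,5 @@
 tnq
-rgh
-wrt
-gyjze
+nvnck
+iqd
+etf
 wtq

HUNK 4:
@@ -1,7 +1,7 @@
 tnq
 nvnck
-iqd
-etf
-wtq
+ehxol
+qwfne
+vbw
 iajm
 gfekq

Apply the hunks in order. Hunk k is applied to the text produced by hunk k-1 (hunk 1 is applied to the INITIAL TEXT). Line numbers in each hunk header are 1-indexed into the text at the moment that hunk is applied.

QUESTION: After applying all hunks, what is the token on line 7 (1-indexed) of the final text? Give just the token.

Hunk 1: at line 1 remove [fwyju,jow] add [pjskl] -> 5 lines: tnq rgh pjskl iajm gfekq
Hunk 2: at line 1 remove [pjskl] add [wrt,gyjze,wtq] -> 7 lines: tnq rgh wrt gyjze wtq iajm gfekq
Hunk 3: at line 1 remove [rgh,wrt,gyjze] add [nvnck,iqd,etf] -> 7 lines: tnq nvnck iqd etf wtq iajm gfekq
Hunk 4: at line 1 remove [iqd,etf,wtq] add [ehxol,qwfne,vbw] -> 7 lines: tnq nvnck ehxol qwfne vbw iajm gfekq
Final line 7: gfekq

Answer: gfekq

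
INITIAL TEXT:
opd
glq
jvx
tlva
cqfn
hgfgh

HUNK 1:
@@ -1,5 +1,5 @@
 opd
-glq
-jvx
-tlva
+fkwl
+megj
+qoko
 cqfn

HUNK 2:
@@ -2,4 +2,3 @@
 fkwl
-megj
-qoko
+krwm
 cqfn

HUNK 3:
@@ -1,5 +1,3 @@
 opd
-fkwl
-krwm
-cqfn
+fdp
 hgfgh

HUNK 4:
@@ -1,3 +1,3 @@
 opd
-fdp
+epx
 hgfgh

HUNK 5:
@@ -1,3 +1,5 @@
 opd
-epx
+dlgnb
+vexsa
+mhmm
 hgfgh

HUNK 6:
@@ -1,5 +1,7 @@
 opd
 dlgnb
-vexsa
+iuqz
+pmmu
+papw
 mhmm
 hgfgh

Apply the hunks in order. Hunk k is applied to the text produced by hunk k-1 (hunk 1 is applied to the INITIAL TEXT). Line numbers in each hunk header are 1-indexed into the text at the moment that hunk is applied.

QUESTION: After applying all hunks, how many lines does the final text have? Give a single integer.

Hunk 1: at line 1 remove [glq,jvx,tlva] add [fkwl,megj,qoko] -> 6 lines: opd fkwl megj qoko cqfn hgfgh
Hunk 2: at line 2 remove [megj,qoko] add [krwm] -> 5 lines: opd fkwl krwm cqfn hgfgh
Hunk 3: at line 1 remove [fkwl,krwm,cqfn] add [fdp] -> 3 lines: opd fdp hgfgh
Hunk 4: at line 1 remove [fdp] add [epx] -> 3 lines: opd epx hgfgh
Hunk 5: at line 1 remove [epx] add [dlgnb,vexsa,mhmm] -> 5 lines: opd dlgnb vexsa mhmm hgfgh
Hunk 6: at line 1 remove [vexsa] add [iuqz,pmmu,papw] -> 7 lines: opd dlgnb iuqz pmmu papw mhmm hgfgh
Final line count: 7

Answer: 7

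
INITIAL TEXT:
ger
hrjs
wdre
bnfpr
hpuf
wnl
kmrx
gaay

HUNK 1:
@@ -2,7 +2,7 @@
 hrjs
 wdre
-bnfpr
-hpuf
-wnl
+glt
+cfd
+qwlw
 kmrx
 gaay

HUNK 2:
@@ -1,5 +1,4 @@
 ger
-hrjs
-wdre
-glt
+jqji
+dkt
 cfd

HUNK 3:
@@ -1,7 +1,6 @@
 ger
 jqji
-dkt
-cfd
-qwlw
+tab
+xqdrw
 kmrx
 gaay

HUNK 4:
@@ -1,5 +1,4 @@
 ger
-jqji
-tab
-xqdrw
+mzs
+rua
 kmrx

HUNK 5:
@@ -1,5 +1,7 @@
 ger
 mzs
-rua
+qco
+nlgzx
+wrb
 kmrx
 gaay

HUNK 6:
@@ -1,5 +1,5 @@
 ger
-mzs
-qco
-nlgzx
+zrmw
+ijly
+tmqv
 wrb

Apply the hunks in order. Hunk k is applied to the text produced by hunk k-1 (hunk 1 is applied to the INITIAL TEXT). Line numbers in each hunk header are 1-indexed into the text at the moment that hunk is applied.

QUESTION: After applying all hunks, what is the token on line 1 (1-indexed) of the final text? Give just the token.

Hunk 1: at line 2 remove [bnfpr,hpuf,wnl] add [glt,cfd,qwlw] -> 8 lines: ger hrjs wdre glt cfd qwlw kmrx gaay
Hunk 2: at line 1 remove [hrjs,wdre,glt] add [jqji,dkt] -> 7 lines: ger jqji dkt cfd qwlw kmrx gaay
Hunk 3: at line 1 remove [dkt,cfd,qwlw] add [tab,xqdrw] -> 6 lines: ger jqji tab xqdrw kmrx gaay
Hunk 4: at line 1 remove [jqji,tab,xqdrw] add [mzs,rua] -> 5 lines: ger mzs rua kmrx gaay
Hunk 5: at line 1 remove [rua] add [qco,nlgzx,wrb] -> 7 lines: ger mzs qco nlgzx wrb kmrx gaay
Hunk 6: at line 1 remove [mzs,qco,nlgzx] add [zrmw,ijly,tmqv] -> 7 lines: ger zrmw ijly tmqv wrb kmrx gaay
Final line 1: ger

Answer: ger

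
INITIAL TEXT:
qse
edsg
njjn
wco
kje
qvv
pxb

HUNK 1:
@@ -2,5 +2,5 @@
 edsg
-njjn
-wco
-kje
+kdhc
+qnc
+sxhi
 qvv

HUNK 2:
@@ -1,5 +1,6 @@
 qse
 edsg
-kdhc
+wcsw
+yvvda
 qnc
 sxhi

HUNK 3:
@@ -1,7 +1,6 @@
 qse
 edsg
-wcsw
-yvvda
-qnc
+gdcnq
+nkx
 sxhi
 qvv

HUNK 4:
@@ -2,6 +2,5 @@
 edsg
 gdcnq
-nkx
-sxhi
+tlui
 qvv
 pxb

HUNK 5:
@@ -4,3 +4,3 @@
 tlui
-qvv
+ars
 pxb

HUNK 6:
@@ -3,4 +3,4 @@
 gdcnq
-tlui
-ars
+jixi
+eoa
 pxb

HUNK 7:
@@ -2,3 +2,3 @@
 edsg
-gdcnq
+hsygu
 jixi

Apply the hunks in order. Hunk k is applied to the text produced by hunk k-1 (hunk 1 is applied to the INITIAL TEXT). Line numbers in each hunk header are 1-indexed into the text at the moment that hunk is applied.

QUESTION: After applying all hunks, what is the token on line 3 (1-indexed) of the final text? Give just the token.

Hunk 1: at line 2 remove [njjn,wco,kje] add [kdhc,qnc,sxhi] -> 7 lines: qse edsg kdhc qnc sxhi qvv pxb
Hunk 2: at line 1 remove [kdhc] add [wcsw,yvvda] -> 8 lines: qse edsg wcsw yvvda qnc sxhi qvv pxb
Hunk 3: at line 1 remove [wcsw,yvvda,qnc] add [gdcnq,nkx] -> 7 lines: qse edsg gdcnq nkx sxhi qvv pxb
Hunk 4: at line 2 remove [nkx,sxhi] add [tlui] -> 6 lines: qse edsg gdcnq tlui qvv pxb
Hunk 5: at line 4 remove [qvv] add [ars] -> 6 lines: qse edsg gdcnq tlui ars pxb
Hunk 6: at line 3 remove [tlui,ars] add [jixi,eoa] -> 6 lines: qse edsg gdcnq jixi eoa pxb
Hunk 7: at line 2 remove [gdcnq] add [hsygu] -> 6 lines: qse edsg hsygu jixi eoa pxb
Final line 3: hsygu

Answer: hsygu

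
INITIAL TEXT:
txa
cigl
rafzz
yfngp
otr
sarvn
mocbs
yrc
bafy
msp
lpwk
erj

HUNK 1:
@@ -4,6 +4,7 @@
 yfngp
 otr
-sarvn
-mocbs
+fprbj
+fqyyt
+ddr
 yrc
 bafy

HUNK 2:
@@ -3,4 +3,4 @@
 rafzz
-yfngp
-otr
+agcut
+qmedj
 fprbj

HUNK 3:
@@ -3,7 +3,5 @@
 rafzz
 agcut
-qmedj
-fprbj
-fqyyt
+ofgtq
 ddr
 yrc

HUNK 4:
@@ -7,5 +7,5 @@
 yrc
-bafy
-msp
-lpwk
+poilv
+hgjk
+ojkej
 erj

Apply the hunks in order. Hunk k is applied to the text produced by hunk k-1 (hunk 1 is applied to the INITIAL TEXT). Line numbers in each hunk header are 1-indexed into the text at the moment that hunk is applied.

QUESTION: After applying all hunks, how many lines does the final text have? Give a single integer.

Answer: 11

Derivation:
Hunk 1: at line 4 remove [sarvn,mocbs] add [fprbj,fqyyt,ddr] -> 13 lines: txa cigl rafzz yfngp otr fprbj fqyyt ddr yrc bafy msp lpwk erj
Hunk 2: at line 3 remove [yfngp,otr] add [agcut,qmedj] -> 13 lines: txa cigl rafzz agcut qmedj fprbj fqyyt ddr yrc bafy msp lpwk erj
Hunk 3: at line 3 remove [qmedj,fprbj,fqyyt] add [ofgtq] -> 11 lines: txa cigl rafzz agcut ofgtq ddr yrc bafy msp lpwk erj
Hunk 4: at line 7 remove [bafy,msp,lpwk] add [poilv,hgjk,ojkej] -> 11 lines: txa cigl rafzz agcut ofgtq ddr yrc poilv hgjk ojkej erj
Final line count: 11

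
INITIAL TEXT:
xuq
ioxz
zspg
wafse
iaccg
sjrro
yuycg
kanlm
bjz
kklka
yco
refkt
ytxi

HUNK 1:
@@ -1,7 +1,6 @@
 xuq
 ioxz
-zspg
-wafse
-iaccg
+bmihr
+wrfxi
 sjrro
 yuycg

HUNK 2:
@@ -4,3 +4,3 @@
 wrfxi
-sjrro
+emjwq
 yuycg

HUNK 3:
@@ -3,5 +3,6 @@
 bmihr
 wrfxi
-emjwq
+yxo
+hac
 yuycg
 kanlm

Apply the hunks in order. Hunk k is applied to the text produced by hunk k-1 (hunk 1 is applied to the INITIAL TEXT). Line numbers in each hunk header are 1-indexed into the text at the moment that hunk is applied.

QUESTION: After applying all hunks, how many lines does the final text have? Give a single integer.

Answer: 13

Derivation:
Hunk 1: at line 1 remove [zspg,wafse,iaccg] add [bmihr,wrfxi] -> 12 lines: xuq ioxz bmihr wrfxi sjrro yuycg kanlm bjz kklka yco refkt ytxi
Hunk 2: at line 4 remove [sjrro] add [emjwq] -> 12 lines: xuq ioxz bmihr wrfxi emjwq yuycg kanlm bjz kklka yco refkt ytxi
Hunk 3: at line 3 remove [emjwq] add [yxo,hac] -> 13 lines: xuq ioxz bmihr wrfxi yxo hac yuycg kanlm bjz kklka yco refkt ytxi
Final line count: 13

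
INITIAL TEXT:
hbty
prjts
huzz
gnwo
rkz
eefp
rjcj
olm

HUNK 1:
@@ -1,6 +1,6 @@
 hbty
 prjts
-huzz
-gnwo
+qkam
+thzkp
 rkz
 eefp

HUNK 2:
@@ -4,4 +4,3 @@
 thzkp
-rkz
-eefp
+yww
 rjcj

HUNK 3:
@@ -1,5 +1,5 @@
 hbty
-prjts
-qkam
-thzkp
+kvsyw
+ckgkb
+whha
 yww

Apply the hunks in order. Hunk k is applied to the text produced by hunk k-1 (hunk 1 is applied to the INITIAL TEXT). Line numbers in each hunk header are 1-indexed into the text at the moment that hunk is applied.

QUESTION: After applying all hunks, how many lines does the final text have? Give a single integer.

Answer: 7

Derivation:
Hunk 1: at line 1 remove [huzz,gnwo] add [qkam,thzkp] -> 8 lines: hbty prjts qkam thzkp rkz eefp rjcj olm
Hunk 2: at line 4 remove [rkz,eefp] add [yww] -> 7 lines: hbty prjts qkam thzkp yww rjcj olm
Hunk 3: at line 1 remove [prjts,qkam,thzkp] add [kvsyw,ckgkb,whha] -> 7 lines: hbty kvsyw ckgkb whha yww rjcj olm
Final line count: 7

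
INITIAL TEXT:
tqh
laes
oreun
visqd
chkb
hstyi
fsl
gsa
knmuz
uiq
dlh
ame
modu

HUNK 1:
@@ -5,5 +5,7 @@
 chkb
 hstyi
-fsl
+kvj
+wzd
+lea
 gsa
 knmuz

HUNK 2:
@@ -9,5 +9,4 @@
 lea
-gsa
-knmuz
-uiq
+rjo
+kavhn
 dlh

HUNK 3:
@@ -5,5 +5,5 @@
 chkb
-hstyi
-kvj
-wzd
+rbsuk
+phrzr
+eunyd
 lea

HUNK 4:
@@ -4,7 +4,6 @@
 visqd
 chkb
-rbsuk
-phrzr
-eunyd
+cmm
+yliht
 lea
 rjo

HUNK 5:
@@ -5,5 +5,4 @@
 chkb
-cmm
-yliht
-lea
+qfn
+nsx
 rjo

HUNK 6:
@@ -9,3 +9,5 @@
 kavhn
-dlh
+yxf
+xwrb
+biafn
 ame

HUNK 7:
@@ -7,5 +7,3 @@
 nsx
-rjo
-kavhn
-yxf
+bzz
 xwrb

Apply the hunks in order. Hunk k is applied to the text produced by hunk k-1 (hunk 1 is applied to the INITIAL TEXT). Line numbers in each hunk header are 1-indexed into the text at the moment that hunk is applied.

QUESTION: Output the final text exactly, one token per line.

Hunk 1: at line 5 remove [fsl] add [kvj,wzd,lea] -> 15 lines: tqh laes oreun visqd chkb hstyi kvj wzd lea gsa knmuz uiq dlh ame modu
Hunk 2: at line 9 remove [gsa,knmuz,uiq] add [rjo,kavhn] -> 14 lines: tqh laes oreun visqd chkb hstyi kvj wzd lea rjo kavhn dlh ame modu
Hunk 3: at line 5 remove [hstyi,kvj,wzd] add [rbsuk,phrzr,eunyd] -> 14 lines: tqh laes oreun visqd chkb rbsuk phrzr eunyd lea rjo kavhn dlh ame modu
Hunk 4: at line 4 remove [rbsuk,phrzr,eunyd] add [cmm,yliht] -> 13 lines: tqh laes oreun visqd chkb cmm yliht lea rjo kavhn dlh ame modu
Hunk 5: at line 5 remove [cmm,yliht,lea] add [qfn,nsx] -> 12 lines: tqh laes oreun visqd chkb qfn nsx rjo kavhn dlh ame modu
Hunk 6: at line 9 remove [dlh] add [yxf,xwrb,biafn] -> 14 lines: tqh laes oreun visqd chkb qfn nsx rjo kavhn yxf xwrb biafn ame modu
Hunk 7: at line 7 remove [rjo,kavhn,yxf] add [bzz] -> 12 lines: tqh laes oreun visqd chkb qfn nsx bzz xwrb biafn ame modu

Answer: tqh
laes
oreun
visqd
chkb
qfn
nsx
bzz
xwrb
biafn
ame
modu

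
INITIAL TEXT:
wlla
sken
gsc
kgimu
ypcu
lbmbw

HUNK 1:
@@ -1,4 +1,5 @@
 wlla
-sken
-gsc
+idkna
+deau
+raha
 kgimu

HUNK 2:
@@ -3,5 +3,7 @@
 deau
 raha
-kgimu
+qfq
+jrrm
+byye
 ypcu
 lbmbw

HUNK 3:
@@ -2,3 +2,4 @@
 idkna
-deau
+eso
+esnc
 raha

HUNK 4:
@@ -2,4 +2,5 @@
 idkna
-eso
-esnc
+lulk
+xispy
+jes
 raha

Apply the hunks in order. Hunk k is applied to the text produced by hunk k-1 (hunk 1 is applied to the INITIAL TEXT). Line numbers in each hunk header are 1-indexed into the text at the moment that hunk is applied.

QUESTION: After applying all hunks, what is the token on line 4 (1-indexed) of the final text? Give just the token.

Answer: xispy

Derivation:
Hunk 1: at line 1 remove [sken,gsc] add [idkna,deau,raha] -> 7 lines: wlla idkna deau raha kgimu ypcu lbmbw
Hunk 2: at line 3 remove [kgimu] add [qfq,jrrm,byye] -> 9 lines: wlla idkna deau raha qfq jrrm byye ypcu lbmbw
Hunk 3: at line 2 remove [deau] add [eso,esnc] -> 10 lines: wlla idkna eso esnc raha qfq jrrm byye ypcu lbmbw
Hunk 4: at line 2 remove [eso,esnc] add [lulk,xispy,jes] -> 11 lines: wlla idkna lulk xispy jes raha qfq jrrm byye ypcu lbmbw
Final line 4: xispy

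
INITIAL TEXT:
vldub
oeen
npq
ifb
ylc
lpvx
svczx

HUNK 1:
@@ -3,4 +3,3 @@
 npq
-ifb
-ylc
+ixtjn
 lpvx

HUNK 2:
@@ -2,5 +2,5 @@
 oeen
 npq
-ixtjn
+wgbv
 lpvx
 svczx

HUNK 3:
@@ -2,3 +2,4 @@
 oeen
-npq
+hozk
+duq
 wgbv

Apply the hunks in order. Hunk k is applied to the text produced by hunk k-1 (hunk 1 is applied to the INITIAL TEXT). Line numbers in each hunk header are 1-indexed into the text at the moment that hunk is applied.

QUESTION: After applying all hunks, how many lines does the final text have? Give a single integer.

Hunk 1: at line 3 remove [ifb,ylc] add [ixtjn] -> 6 lines: vldub oeen npq ixtjn lpvx svczx
Hunk 2: at line 2 remove [ixtjn] add [wgbv] -> 6 lines: vldub oeen npq wgbv lpvx svczx
Hunk 3: at line 2 remove [npq] add [hozk,duq] -> 7 lines: vldub oeen hozk duq wgbv lpvx svczx
Final line count: 7

Answer: 7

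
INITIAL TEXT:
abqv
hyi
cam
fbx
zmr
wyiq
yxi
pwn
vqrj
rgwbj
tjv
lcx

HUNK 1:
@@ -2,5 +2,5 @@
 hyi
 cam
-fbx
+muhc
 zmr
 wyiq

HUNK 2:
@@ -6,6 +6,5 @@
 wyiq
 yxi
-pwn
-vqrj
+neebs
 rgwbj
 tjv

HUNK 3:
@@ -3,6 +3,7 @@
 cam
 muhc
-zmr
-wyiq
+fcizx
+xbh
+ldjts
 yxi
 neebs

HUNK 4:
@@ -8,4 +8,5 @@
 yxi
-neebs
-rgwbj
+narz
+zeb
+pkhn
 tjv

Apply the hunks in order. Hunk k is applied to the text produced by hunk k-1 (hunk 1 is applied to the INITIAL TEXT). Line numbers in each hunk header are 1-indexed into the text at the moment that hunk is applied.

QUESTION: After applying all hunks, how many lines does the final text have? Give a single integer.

Hunk 1: at line 2 remove [fbx] add [muhc] -> 12 lines: abqv hyi cam muhc zmr wyiq yxi pwn vqrj rgwbj tjv lcx
Hunk 2: at line 6 remove [pwn,vqrj] add [neebs] -> 11 lines: abqv hyi cam muhc zmr wyiq yxi neebs rgwbj tjv lcx
Hunk 3: at line 3 remove [zmr,wyiq] add [fcizx,xbh,ldjts] -> 12 lines: abqv hyi cam muhc fcizx xbh ldjts yxi neebs rgwbj tjv lcx
Hunk 4: at line 8 remove [neebs,rgwbj] add [narz,zeb,pkhn] -> 13 lines: abqv hyi cam muhc fcizx xbh ldjts yxi narz zeb pkhn tjv lcx
Final line count: 13

Answer: 13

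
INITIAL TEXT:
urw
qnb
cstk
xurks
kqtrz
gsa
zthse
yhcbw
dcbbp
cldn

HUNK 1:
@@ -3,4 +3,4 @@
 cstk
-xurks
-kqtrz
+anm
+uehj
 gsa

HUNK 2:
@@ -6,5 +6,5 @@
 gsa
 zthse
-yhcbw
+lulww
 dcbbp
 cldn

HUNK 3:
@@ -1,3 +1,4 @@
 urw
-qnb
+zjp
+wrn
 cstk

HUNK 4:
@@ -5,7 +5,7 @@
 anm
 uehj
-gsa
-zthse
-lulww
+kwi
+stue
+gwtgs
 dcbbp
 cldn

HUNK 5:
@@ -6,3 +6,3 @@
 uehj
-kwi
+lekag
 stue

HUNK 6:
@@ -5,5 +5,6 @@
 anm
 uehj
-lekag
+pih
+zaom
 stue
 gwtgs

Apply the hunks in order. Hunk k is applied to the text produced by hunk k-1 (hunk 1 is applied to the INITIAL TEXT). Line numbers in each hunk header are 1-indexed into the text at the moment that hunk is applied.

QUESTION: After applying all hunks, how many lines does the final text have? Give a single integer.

Answer: 12

Derivation:
Hunk 1: at line 3 remove [xurks,kqtrz] add [anm,uehj] -> 10 lines: urw qnb cstk anm uehj gsa zthse yhcbw dcbbp cldn
Hunk 2: at line 6 remove [yhcbw] add [lulww] -> 10 lines: urw qnb cstk anm uehj gsa zthse lulww dcbbp cldn
Hunk 3: at line 1 remove [qnb] add [zjp,wrn] -> 11 lines: urw zjp wrn cstk anm uehj gsa zthse lulww dcbbp cldn
Hunk 4: at line 5 remove [gsa,zthse,lulww] add [kwi,stue,gwtgs] -> 11 lines: urw zjp wrn cstk anm uehj kwi stue gwtgs dcbbp cldn
Hunk 5: at line 6 remove [kwi] add [lekag] -> 11 lines: urw zjp wrn cstk anm uehj lekag stue gwtgs dcbbp cldn
Hunk 6: at line 5 remove [lekag] add [pih,zaom] -> 12 lines: urw zjp wrn cstk anm uehj pih zaom stue gwtgs dcbbp cldn
Final line count: 12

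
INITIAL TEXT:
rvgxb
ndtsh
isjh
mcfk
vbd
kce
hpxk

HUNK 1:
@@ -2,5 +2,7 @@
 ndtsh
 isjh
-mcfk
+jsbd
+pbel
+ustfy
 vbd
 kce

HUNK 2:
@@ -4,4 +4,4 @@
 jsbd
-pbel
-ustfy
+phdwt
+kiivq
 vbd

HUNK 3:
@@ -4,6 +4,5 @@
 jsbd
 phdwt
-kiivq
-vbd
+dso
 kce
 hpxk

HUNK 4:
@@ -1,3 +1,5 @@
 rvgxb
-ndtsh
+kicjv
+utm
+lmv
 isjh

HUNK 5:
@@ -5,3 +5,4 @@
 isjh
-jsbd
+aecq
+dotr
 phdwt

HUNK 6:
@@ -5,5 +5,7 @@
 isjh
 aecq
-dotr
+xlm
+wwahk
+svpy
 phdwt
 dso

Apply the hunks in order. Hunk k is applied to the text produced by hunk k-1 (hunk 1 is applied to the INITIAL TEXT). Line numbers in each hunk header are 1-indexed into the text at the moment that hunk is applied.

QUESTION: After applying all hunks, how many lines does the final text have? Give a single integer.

Answer: 13

Derivation:
Hunk 1: at line 2 remove [mcfk] add [jsbd,pbel,ustfy] -> 9 lines: rvgxb ndtsh isjh jsbd pbel ustfy vbd kce hpxk
Hunk 2: at line 4 remove [pbel,ustfy] add [phdwt,kiivq] -> 9 lines: rvgxb ndtsh isjh jsbd phdwt kiivq vbd kce hpxk
Hunk 3: at line 4 remove [kiivq,vbd] add [dso] -> 8 lines: rvgxb ndtsh isjh jsbd phdwt dso kce hpxk
Hunk 4: at line 1 remove [ndtsh] add [kicjv,utm,lmv] -> 10 lines: rvgxb kicjv utm lmv isjh jsbd phdwt dso kce hpxk
Hunk 5: at line 5 remove [jsbd] add [aecq,dotr] -> 11 lines: rvgxb kicjv utm lmv isjh aecq dotr phdwt dso kce hpxk
Hunk 6: at line 5 remove [dotr] add [xlm,wwahk,svpy] -> 13 lines: rvgxb kicjv utm lmv isjh aecq xlm wwahk svpy phdwt dso kce hpxk
Final line count: 13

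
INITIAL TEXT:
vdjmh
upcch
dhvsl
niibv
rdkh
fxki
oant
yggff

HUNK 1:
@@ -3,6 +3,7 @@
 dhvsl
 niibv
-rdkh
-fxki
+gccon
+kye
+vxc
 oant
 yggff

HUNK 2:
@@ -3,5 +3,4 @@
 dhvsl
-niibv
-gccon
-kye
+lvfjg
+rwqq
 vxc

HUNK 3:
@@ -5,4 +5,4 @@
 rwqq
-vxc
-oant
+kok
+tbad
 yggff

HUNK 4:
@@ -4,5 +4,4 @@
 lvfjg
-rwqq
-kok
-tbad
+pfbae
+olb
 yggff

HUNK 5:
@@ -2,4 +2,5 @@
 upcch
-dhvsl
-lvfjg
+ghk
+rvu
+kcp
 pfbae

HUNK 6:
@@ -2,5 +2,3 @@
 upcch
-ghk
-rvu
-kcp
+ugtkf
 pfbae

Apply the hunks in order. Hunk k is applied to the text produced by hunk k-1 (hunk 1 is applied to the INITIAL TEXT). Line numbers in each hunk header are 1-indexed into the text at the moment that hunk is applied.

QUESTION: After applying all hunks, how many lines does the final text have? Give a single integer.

Answer: 6

Derivation:
Hunk 1: at line 3 remove [rdkh,fxki] add [gccon,kye,vxc] -> 9 lines: vdjmh upcch dhvsl niibv gccon kye vxc oant yggff
Hunk 2: at line 3 remove [niibv,gccon,kye] add [lvfjg,rwqq] -> 8 lines: vdjmh upcch dhvsl lvfjg rwqq vxc oant yggff
Hunk 3: at line 5 remove [vxc,oant] add [kok,tbad] -> 8 lines: vdjmh upcch dhvsl lvfjg rwqq kok tbad yggff
Hunk 4: at line 4 remove [rwqq,kok,tbad] add [pfbae,olb] -> 7 lines: vdjmh upcch dhvsl lvfjg pfbae olb yggff
Hunk 5: at line 2 remove [dhvsl,lvfjg] add [ghk,rvu,kcp] -> 8 lines: vdjmh upcch ghk rvu kcp pfbae olb yggff
Hunk 6: at line 2 remove [ghk,rvu,kcp] add [ugtkf] -> 6 lines: vdjmh upcch ugtkf pfbae olb yggff
Final line count: 6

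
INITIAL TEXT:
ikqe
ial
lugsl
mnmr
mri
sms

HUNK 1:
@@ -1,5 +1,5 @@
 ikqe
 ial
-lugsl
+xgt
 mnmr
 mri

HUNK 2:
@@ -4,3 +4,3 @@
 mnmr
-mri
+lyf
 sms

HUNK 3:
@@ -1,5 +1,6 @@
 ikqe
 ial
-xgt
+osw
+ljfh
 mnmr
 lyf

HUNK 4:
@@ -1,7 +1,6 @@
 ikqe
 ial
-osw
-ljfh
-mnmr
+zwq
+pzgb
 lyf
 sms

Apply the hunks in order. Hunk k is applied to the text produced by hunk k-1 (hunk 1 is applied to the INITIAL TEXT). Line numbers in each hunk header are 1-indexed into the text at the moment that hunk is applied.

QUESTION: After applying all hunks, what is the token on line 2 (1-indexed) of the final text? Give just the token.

Answer: ial

Derivation:
Hunk 1: at line 1 remove [lugsl] add [xgt] -> 6 lines: ikqe ial xgt mnmr mri sms
Hunk 2: at line 4 remove [mri] add [lyf] -> 6 lines: ikqe ial xgt mnmr lyf sms
Hunk 3: at line 1 remove [xgt] add [osw,ljfh] -> 7 lines: ikqe ial osw ljfh mnmr lyf sms
Hunk 4: at line 1 remove [osw,ljfh,mnmr] add [zwq,pzgb] -> 6 lines: ikqe ial zwq pzgb lyf sms
Final line 2: ial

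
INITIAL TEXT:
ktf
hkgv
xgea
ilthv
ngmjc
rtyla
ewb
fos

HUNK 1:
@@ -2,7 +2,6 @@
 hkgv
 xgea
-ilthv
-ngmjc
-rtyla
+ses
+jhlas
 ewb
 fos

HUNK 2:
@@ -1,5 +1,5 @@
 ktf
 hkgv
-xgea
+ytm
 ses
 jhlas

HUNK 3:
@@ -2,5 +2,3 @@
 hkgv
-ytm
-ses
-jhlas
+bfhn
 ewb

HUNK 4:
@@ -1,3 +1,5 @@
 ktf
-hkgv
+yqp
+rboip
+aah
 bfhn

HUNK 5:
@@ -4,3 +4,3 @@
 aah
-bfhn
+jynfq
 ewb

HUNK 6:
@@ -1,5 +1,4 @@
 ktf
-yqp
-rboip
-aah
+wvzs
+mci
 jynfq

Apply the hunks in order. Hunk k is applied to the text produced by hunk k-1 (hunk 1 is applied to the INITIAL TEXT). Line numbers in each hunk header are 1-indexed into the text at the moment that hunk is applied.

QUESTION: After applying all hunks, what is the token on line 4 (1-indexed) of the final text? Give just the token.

Hunk 1: at line 2 remove [ilthv,ngmjc,rtyla] add [ses,jhlas] -> 7 lines: ktf hkgv xgea ses jhlas ewb fos
Hunk 2: at line 1 remove [xgea] add [ytm] -> 7 lines: ktf hkgv ytm ses jhlas ewb fos
Hunk 3: at line 2 remove [ytm,ses,jhlas] add [bfhn] -> 5 lines: ktf hkgv bfhn ewb fos
Hunk 4: at line 1 remove [hkgv] add [yqp,rboip,aah] -> 7 lines: ktf yqp rboip aah bfhn ewb fos
Hunk 5: at line 4 remove [bfhn] add [jynfq] -> 7 lines: ktf yqp rboip aah jynfq ewb fos
Hunk 6: at line 1 remove [yqp,rboip,aah] add [wvzs,mci] -> 6 lines: ktf wvzs mci jynfq ewb fos
Final line 4: jynfq

Answer: jynfq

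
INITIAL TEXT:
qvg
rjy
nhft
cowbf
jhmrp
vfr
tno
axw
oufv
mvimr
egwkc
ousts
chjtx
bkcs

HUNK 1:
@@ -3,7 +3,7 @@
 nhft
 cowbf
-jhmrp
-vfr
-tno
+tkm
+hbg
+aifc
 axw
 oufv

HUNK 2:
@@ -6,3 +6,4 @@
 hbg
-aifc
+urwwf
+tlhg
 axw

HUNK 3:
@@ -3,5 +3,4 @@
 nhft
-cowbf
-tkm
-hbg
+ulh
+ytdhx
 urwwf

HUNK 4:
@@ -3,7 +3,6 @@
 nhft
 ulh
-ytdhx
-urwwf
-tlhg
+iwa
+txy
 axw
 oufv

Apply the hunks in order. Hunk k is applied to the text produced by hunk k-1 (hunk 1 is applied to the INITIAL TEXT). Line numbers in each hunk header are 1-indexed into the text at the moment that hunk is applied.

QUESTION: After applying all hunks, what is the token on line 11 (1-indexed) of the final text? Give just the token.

Answer: ousts

Derivation:
Hunk 1: at line 3 remove [jhmrp,vfr,tno] add [tkm,hbg,aifc] -> 14 lines: qvg rjy nhft cowbf tkm hbg aifc axw oufv mvimr egwkc ousts chjtx bkcs
Hunk 2: at line 6 remove [aifc] add [urwwf,tlhg] -> 15 lines: qvg rjy nhft cowbf tkm hbg urwwf tlhg axw oufv mvimr egwkc ousts chjtx bkcs
Hunk 3: at line 3 remove [cowbf,tkm,hbg] add [ulh,ytdhx] -> 14 lines: qvg rjy nhft ulh ytdhx urwwf tlhg axw oufv mvimr egwkc ousts chjtx bkcs
Hunk 4: at line 3 remove [ytdhx,urwwf,tlhg] add [iwa,txy] -> 13 lines: qvg rjy nhft ulh iwa txy axw oufv mvimr egwkc ousts chjtx bkcs
Final line 11: ousts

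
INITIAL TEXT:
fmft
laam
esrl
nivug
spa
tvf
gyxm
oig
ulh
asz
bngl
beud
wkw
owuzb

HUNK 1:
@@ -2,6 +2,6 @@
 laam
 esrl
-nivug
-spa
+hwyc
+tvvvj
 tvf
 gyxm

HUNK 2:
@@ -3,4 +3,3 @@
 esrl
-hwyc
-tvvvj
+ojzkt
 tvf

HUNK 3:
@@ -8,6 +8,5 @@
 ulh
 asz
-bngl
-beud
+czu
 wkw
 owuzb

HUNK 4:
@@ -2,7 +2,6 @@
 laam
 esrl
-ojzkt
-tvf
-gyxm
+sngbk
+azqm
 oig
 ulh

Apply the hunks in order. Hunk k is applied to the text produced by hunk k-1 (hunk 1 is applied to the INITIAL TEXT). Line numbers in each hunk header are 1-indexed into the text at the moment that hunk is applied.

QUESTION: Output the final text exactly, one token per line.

Hunk 1: at line 2 remove [nivug,spa] add [hwyc,tvvvj] -> 14 lines: fmft laam esrl hwyc tvvvj tvf gyxm oig ulh asz bngl beud wkw owuzb
Hunk 2: at line 3 remove [hwyc,tvvvj] add [ojzkt] -> 13 lines: fmft laam esrl ojzkt tvf gyxm oig ulh asz bngl beud wkw owuzb
Hunk 3: at line 8 remove [bngl,beud] add [czu] -> 12 lines: fmft laam esrl ojzkt tvf gyxm oig ulh asz czu wkw owuzb
Hunk 4: at line 2 remove [ojzkt,tvf,gyxm] add [sngbk,azqm] -> 11 lines: fmft laam esrl sngbk azqm oig ulh asz czu wkw owuzb

Answer: fmft
laam
esrl
sngbk
azqm
oig
ulh
asz
czu
wkw
owuzb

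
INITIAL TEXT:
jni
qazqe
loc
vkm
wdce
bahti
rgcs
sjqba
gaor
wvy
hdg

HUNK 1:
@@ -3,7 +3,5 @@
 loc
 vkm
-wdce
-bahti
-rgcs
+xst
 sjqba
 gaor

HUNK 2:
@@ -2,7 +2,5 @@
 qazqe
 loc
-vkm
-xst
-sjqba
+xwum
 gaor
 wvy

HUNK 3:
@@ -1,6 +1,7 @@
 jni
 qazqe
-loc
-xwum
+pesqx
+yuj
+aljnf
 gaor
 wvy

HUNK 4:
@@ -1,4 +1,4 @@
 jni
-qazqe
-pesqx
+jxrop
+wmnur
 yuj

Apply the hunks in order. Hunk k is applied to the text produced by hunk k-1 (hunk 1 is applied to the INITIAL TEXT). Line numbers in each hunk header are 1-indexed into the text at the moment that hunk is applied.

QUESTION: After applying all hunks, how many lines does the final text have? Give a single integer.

Answer: 8

Derivation:
Hunk 1: at line 3 remove [wdce,bahti,rgcs] add [xst] -> 9 lines: jni qazqe loc vkm xst sjqba gaor wvy hdg
Hunk 2: at line 2 remove [vkm,xst,sjqba] add [xwum] -> 7 lines: jni qazqe loc xwum gaor wvy hdg
Hunk 3: at line 1 remove [loc,xwum] add [pesqx,yuj,aljnf] -> 8 lines: jni qazqe pesqx yuj aljnf gaor wvy hdg
Hunk 4: at line 1 remove [qazqe,pesqx] add [jxrop,wmnur] -> 8 lines: jni jxrop wmnur yuj aljnf gaor wvy hdg
Final line count: 8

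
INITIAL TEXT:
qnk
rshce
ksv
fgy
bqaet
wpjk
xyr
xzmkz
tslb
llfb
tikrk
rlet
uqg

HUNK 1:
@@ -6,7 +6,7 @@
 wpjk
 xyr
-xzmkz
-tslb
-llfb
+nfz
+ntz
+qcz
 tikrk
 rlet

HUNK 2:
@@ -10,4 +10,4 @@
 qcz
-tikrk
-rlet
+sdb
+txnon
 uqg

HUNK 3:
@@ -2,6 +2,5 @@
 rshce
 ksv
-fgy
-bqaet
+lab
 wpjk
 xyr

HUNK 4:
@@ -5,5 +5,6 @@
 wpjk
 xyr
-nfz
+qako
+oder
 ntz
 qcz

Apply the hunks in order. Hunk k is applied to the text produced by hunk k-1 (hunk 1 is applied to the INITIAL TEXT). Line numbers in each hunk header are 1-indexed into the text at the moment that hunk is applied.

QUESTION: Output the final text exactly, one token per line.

Hunk 1: at line 6 remove [xzmkz,tslb,llfb] add [nfz,ntz,qcz] -> 13 lines: qnk rshce ksv fgy bqaet wpjk xyr nfz ntz qcz tikrk rlet uqg
Hunk 2: at line 10 remove [tikrk,rlet] add [sdb,txnon] -> 13 lines: qnk rshce ksv fgy bqaet wpjk xyr nfz ntz qcz sdb txnon uqg
Hunk 3: at line 2 remove [fgy,bqaet] add [lab] -> 12 lines: qnk rshce ksv lab wpjk xyr nfz ntz qcz sdb txnon uqg
Hunk 4: at line 5 remove [nfz] add [qako,oder] -> 13 lines: qnk rshce ksv lab wpjk xyr qako oder ntz qcz sdb txnon uqg

Answer: qnk
rshce
ksv
lab
wpjk
xyr
qako
oder
ntz
qcz
sdb
txnon
uqg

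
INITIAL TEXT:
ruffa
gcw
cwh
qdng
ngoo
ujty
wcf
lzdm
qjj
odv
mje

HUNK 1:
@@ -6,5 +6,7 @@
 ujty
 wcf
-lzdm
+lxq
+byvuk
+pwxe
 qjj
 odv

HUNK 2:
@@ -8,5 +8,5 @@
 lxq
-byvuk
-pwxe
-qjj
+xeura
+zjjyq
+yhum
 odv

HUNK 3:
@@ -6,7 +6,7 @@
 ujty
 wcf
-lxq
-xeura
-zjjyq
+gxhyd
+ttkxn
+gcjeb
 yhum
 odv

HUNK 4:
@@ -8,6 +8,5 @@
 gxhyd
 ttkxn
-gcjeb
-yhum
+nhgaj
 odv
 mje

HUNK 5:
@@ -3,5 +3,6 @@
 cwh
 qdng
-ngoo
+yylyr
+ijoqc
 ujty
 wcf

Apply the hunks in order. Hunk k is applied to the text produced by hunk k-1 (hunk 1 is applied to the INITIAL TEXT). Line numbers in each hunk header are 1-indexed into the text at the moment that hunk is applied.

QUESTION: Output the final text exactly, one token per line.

Answer: ruffa
gcw
cwh
qdng
yylyr
ijoqc
ujty
wcf
gxhyd
ttkxn
nhgaj
odv
mje

Derivation:
Hunk 1: at line 6 remove [lzdm] add [lxq,byvuk,pwxe] -> 13 lines: ruffa gcw cwh qdng ngoo ujty wcf lxq byvuk pwxe qjj odv mje
Hunk 2: at line 8 remove [byvuk,pwxe,qjj] add [xeura,zjjyq,yhum] -> 13 lines: ruffa gcw cwh qdng ngoo ujty wcf lxq xeura zjjyq yhum odv mje
Hunk 3: at line 6 remove [lxq,xeura,zjjyq] add [gxhyd,ttkxn,gcjeb] -> 13 lines: ruffa gcw cwh qdng ngoo ujty wcf gxhyd ttkxn gcjeb yhum odv mje
Hunk 4: at line 8 remove [gcjeb,yhum] add [nhgaj] -> 12 lines: ruffa gcw cwh qdng ngoo ujty wcf gxhyd ttkxn nhgaj odv mje
Hunk 5: at line 3 remove [ngoo] add [yylyr,ijoqc] -> 13 lines: ruffa gcw cwh qdng yylyr ijoqc ujty wcf gxhyd ttkxn nhgaj odv mje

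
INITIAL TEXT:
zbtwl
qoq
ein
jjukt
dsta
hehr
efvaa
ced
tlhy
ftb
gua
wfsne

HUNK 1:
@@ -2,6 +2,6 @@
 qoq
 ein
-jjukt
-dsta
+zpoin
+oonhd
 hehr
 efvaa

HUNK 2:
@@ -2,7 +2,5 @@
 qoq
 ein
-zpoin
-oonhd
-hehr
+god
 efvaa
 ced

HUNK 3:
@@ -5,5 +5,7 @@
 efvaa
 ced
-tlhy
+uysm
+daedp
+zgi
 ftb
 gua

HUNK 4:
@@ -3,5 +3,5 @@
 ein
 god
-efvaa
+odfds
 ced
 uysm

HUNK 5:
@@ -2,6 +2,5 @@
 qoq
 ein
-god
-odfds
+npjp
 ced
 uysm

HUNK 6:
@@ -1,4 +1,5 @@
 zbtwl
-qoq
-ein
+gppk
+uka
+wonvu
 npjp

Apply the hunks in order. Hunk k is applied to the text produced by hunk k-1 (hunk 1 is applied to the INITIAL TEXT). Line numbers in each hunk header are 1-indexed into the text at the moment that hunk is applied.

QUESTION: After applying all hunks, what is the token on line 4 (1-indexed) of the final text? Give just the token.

Answer: wonvu

Derivation:
Hunk 1: at line 2 remove [jjukt,dsta] add [zpoin,oonhd] -> 12 lines: zbtwl qoq ein zpoin oonhd hehr efvaa ced tlhy ftb gua wfsne
Hunk 2: at line 2 remove [zpoin,oonhd,hehr] add [god] -> 10 lines: zbtwl qoq ein god efvaa ced tlhy ftb gua wfsne
Hunk 3: at line 5 remove [tlhy] add [uysm,daedp,zgi] -> 12 lines: zbtwl qoq ein god efvaa ced uysm daedp zgi ftb gua wfsne
Hunk 4: at line 3 remove [efvaa] add [odfds] -> 12 lines: zbtwl qoq ein god odfds ced uysm daedp zgi ftb gua wfsne
Hunk 5: at line 2 remove [god,odfds] add [npjp] -> 11 lines: zbtwl qoq ein npjp ced uysm daedp zgi ftb gua wfsne
Hunk 6: at line 1 remove [qoq,ein] add [gppk,uka,wonvu] -> 12 lines: zbtwl gppk uka wonvu npjp ced uysm daedp zgi ftb gua wfsne
Final line 4: wonvu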